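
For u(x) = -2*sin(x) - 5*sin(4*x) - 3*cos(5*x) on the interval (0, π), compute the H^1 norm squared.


||u||_{H^1(0,π)}^2 = -2080/3 + 667*π/2

u'(x) = 15*sin(5*x) - 2*cos(x) - 20*cos(4*x).
Expand u² and (u')² and integrate term by term on (0, π), using: for integers n ≥ 1, ∫_0^π sin²(nx) dx = ∫_0^π cos²(nx) dx = π/2; for n ≠ n', ∫_0^π sin(nx)sin(n'x) dx = ∫_0^π cos(nx)cos(n'x) dx = 0; and by product-to-sum, ∫_0^π sin(nx)cos(n'x) dx = ½∫_0^π [sin((n+n')x) + sin((n−n')x)] dx, which is 0 when n+n' is even and 2n/(n²−n'²) when n+n' is odd (it need not vanish on (0, π)).
  u² squared terms: (-5)²·∫sin(4x)² dx = 25·π/2 = 25*π/2;  (-3)²·∫cos(5x)² dx = 9·π/2 = 9*π/2;  (-2)²·∫sin(x)² dx = 4·π/2 = 2*π.
  u² cross terms: 2·(-5)·(-3)·∫sin(4x)·cos(5x) dx = 30·(-8/9) = -80/3;  2·(-5)·(-2)·∫sin(4x)·sin(x) dx = 20·(0) = 0;  2·(-3)·(-2)·∫cos(5x)·sin(x) dx = 12·(0) = 0.
  So ∫_0^π u² dx = 25*π/2 + 9*π/2 + 2*π − 80/3 + 0 + 0 = -80/3 + 19*π.
  (u')² squared terms: (-20)²·∫cos(4x)² dx = 400·π/2 = 200*π;  (-2)²·∫cos(x)² dx = 4·π/2 = 2*π;  (15)²·∫sin(5x)² dx = 225·π/2 = 225*π/2.
  (u')² cross terms: 2·(-20)·(-2)·∫cos(4x)·cos(x) dx = 80·(0) = 0;  2·(-20)·(15)·∫cos(4x)·sin(5x) dx = -600·(10/9) = -2000/3;  2·(-2)·(15)·∫cos(x)·sin(5x) dx = -60·(0) = 0.
  So ∫_0^π (u')² dx = 200*π + 2*π + 225*π/2 + 0 − 2000/3 + 0 = -2000/3 + 629*π/2.
||u||_{H^1}^2 = (-80/3 + 19*π) + (-2000/3 + 629*π/2) = -2080/3 + 667*π/2.


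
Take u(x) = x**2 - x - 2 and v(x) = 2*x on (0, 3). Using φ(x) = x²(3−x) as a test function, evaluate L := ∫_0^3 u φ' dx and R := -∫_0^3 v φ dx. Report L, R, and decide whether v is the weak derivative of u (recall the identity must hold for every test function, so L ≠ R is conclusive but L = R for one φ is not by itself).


LHS = -351/20, RHS = -243/10. No, v is not the weak derivative of u.

u(x) = x**2 - x - 2, classical derivative u'(x) = 2*x - 1.
φ(x) = x²(3−x), so φ'(x) = 3*x*(2 - x).
Note φ(0) = φ(3) = 0, so the boundary term u·φ vanishes.
LHS = ∫_0^3 u(x) φ'(x) dx = ∫_0^3 (-3*x^4 + 9*x^3 - 12*x) dx. Term by term:
  ∫_0^3 -3*x^4 dx = -729/5;  ∫_0^3 9*x^3 dx = 729/4;  ∫_0^3 -12*x dx = -54.
Sum: -729/5 + 729/4 − 54 = -351/20.
So LHS = -351/20.
∫_0^3 v(x) φ(x) dx = ∫_0^3 (-2*x^4 + 6*x^3) dx. Term by term:
  ∫_0^3 -2*x^4 dx = -486/5;  ∫_0^3 6*x^3 dx = 243/2.
Sum: -486/5 + 243/2 = 243/10.
So RHS = -∫_0^3 v(x) φ(x) dx = -243/10.
LHS − RHS = 27/4 ≠ 0, so the identity fails.
(For a valid weak derivative the identity must hold for EVERY test function, in particular this one. The failure shows v is NOT the weak derivative of u.)
Correct weak derivative would be u'(x) = 2*x - 1.


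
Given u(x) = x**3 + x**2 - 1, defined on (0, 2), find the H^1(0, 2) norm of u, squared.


||u||_{H^1}^2 = 3170/21

The H^1 norm (squared) on an interval (0, L) is
  ||u||_{H^1}^2 = ∫_0^L u(x)^2 dx + ∫_0^L u'(x)^2 dx.
Compute u'(x) = 3*x**2 + 2*x.
Then u(x)^2 = x**6 + 2*x**5 + x**4 - 2*x**3 - 2*x**2 + 1 and u'(x)^2 = 9*x**4 + 12*x**3 + 4*x**2.
Integrate each monomial from 0 to 2 using ∫_0^2 c·x^n dx = c·2^(n+1)/(n+1):
  ∫_0^2 u(x)^2 dx = ∫_0^2 (x^6 + 2*x^5 + x^4 - 2*x^3 - 2*x^2 + 1) dx. Term by term:
    ∫_0^2 x^6 dx = 128/7;  ∫_0^2 2*x^5 dx = 64/3;  ∫_0^2 x^4 dx = 32/5;
    ∫_0^2 -2*x^3 dx = -8;  ∫_0^2 -2*x^2 dx = -16/3;  ∫_0^2 1 dx = 2.
  Sum: 128/7 + 64/3 + 32/5 − 8 − 16/3 + 2 = 1214/35.
  ∫_0^2 u'(x)^2 dx = ∫_0^2 (9*x^4 + 12*x^3 + 4*x^2) dx. Term by term:
    ∫_0^2 9*x^4 dx = 288/5;  ∫_0^2 12*x^3 dx = 48;  ∫_0^2 4*x^2 dx = 32/3.
  Sum: 288/5 + 48 + 32/3 = 1744/15.
Adding: ||u||_{H^1}^2 = 1214/35 + 1744/15 = 3170/21.


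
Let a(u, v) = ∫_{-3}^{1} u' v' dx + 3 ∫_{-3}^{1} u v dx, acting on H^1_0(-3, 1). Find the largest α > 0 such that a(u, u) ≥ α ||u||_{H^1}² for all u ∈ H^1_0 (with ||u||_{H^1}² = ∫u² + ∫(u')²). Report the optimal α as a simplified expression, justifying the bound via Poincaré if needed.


α = 1

Coercivity of a(·,·) on H^1_0(-3, 1) means a(u, u) ≥ α ||u||_{H^1}² for every u ∈ H^1_0.
The interval has length L = 4, and Poincaré/coercivity depend only on L. Here a(u, u) = ∫(u')² + (3)·∫u².
Here c = 3 ≥ 1, so a(u,u) = ∫(u')² + c∫u² ≥ ∫(u')² + ∫u² = ||u||_{H^1}², i.e. α = 1 works. No larger α is possible: a(u,u) ≥ α||u||_{H^1}² means (1−α)∫(u')² ≥ (α−c)∫u², and for the modes u_n = sin(nπ(x−x₀)/L) (x₀ the left endpoint) one has ∫u_n²/∫(u_n')² = (L/(nπ))² → 0, so a(u_n,u_n)/||u_n||_{H^1}² → 1. Hence the optimal constant is α = 1.
Therefore α = 1.


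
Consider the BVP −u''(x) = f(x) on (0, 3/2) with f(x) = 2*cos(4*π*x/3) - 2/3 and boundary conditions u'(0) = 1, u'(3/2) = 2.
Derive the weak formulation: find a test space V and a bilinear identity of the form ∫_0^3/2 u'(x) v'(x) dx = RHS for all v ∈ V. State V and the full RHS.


V = H^1(0, 3/2) (v unrestricted at boundary; u is determined up to an additive constant); weak form: ∫_0^3/2 u'v' dx = ∫_0^3/2 (2*cos(4*π*x/3) - 2/3) v dx + 2·v(3/2) − v(0) for all v ∈ V.

Multiply both sides by a test function v and integrate from 0 to 3/2:
  ∫_0^3/2 −u''(x) v(x) dx = ∫_0^3/2 f(x) v(x) dx.
Integrate the LHS by parts once:
  ∫_0^3/2 −u'' v dx = −[u'(x) v(x)]_0^3/2 + ∫_0^3/2 u'(x) v'(x) dx.
Thus ∫_0^3/2 u'(x) v'(x) dx = ∫_0^3/2 f(x) v(x) dx + [u'(x) v(x)]_0^3/2.
Choose V so that boundary terms are either known or forced to vanish.
u has inhomogeneous Neumann u'(0) = 1, u'(3/2) = 2. [u' v]_0^3/2 = (2)·v(3/2) − (1)·v(0) = 2·v(3/2) − v(0). Take V = H^1(0, 3/2); boundary term becomes part of RHS.
Weak formulation: find u (satisfying any essential BC) such that ∫_0^3/2 u'(x) v'(x) dx = ∫_0^3/2 f v dx + 2·v(3/2) − v(0) for all v ∈ V (Neumann data are natural BCs: they enter the RHS as boundary terms).
Substituting f(x) = 2*cos(4*π*x/3) - 2/3, the right-hand side is ∫_0^3/2 (2*cos(4*π*x/3) - 2/3) v dx + 2·v(3/2) − v(0).
Compatibility check (pure Neumann): taking v ≡ 1 ∈ V gives 0 = ∫_0^3/2 f dx + (2) − (1), i.e. ∫_0^3/2 f dx must equal u'(0) − u'(3/2) = -1. Indeed ∫_0^3/2 (2*cos(4*π*x/3) - 2/3) dx = -1, so the data are compatible. The solution is then unique only up to an additive constant (fix it e.g. by requiring ∫_0^3/2 u dx = 0).


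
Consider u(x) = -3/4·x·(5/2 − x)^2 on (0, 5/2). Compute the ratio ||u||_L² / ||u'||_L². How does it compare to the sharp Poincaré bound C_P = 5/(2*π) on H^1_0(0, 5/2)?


||u||_L² / ||u'||_L² = 5*sqrt(14)/28 < C_P = 5/(2*π).

u(x) = -3/4·x·(5/2 − x)^2, so u'(x) = -9*x^2/4 + 15*x/2 - 75/16.
u(x) = -3/4·x·(5/2 − x)^2 vanishes at x = 0 and x = 5/2, so u ∈ H^1_0(0, 5/2). Differentiate via the product rule and integrate the resulting polynomials term by term.
  ∫_0^5/2 u² dx = ∫_0^5/2 (9*x^6/16 - 45*x^5/8 + 675*x^4/32 - 1125*x^3/32 + 5625*x^2/256) dx. Term by term:
    ∫_0^5/2 9*x^6/16 dx = 703125/14336;  ∫_0^5/2 -45*x^5/8 dx = -234375/1024;  ∫_0^5/2 675*x^4/32 dx = 421875/1024;
    ∫_0^5/2 -1125*x^3/32 dx = -703125/2048;  ∫_0^5/2 5625*x^2/256 dx = 234375/2048.
  Sum: 703125/14336 − 234375/1024 + 421875/1024 − 703125/2048 + 234375/2048 = 46875/14336.
  ∫_0^5/2 (u')² dx = ∫_0^5/2 (81*x^4/16 - 135*x^3/4 + 2475*x^2/32 - 1125*x/16 + 5625/256) dx. Term by term:
    ∫_0^5/2 81*x^4/16 dx = 50625/512;  ∫_0^5/2 -135*x^3/4 dx = -84375/256;  ∫_0^5/2 2475*x^2/32 dx = 103125/256;
    ∫_0^5/2 -1125*x/16 dx = -28125/128;  ∫_0^5/2 5625/256 dx = 28125/512.
  Sum: 50625/512 − 84375/256 + 103125/256 − 28125/128 + 28125/512 = 1875/256.
∫_0^5/2 u² dx = 46875/14336, so ||u||_L² = 125*sqrt(42)/448.
∫_0^5/2 (u')² dx = 1875/256, so ||u'||_L² = 25*sqrt(3)/16.
Ratio ||u||_L² / ||u'||_L² = 5*sqrt(14)/28.
Sharp Poincaré constant on H^1_0(0, 5/2) is C_P = L/π = 5/(2*π), achieved by sin(2*π/5·x).
A polynomial bump cannot attain the sharp Poincaré constant (only the first sine eigenfunction does), so the ratio is strictly less than C_P, consistent with ||u||_L² ≤ C_P ||u'||_L².


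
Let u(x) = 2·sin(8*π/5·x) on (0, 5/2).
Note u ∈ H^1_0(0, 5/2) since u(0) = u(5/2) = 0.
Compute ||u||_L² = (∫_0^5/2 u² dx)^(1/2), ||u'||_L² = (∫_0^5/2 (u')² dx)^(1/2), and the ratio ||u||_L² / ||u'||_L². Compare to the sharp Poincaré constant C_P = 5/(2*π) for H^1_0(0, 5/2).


||u||_L² / ||u'||_L² = 5/(8*π) < C_P = 5/(2*π).

u(x) = 2·sin(8*π/5·x), so u'(x) = 16*π*cos(8*π*x/5)/5.
Writing u(x) = A·sin(kπx/L) with A = 2 and k = 4, use ∫_0^L sin²(kπx/L) dx = L/2 and ∫_0^L cos²(kπx/L) dx = L/2.
u² = 4·sin²(8*π/5·x) and (u')² = 256*π^2/25·cos²(8*π/5·x), and each of sin², cos² integrates to L/2 = 5/4 over (0, 5/2).
∫_0^5/2 u² dx = 5, so ||u||_L² = sqrt(5).
∫_0^5/2 (u')² dx = 64*π^2/5, so ||u'||_L² = 8*sqrt(5)*π/5.
Ratio ||u||_L² / ||u'||_L² = 5/(8*π).
Sharp Poincaré constant on H^1_0(0, 5/2) is C_P = L/π = 5/(2*π), achieved by sin(2*π/5·x).
This is the k = 4 harmonic; the ratio L/(kπ) is strictly less than C_P = L/π, consistent with the sharp inequality ||u||_L² ≤ C_P ||u'||_L².


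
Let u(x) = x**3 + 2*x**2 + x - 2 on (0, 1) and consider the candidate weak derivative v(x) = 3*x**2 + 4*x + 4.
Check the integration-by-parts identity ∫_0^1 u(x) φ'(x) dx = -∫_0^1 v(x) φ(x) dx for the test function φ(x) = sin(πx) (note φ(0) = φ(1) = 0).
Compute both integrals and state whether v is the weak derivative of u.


LHS = -9/π + 12/π^3, RHS = -15/π + 12/π^3. No, v is not the weak derivative of u.

u(x) = x**3 + 2*x**2 + x - 2, classical derivative u'(x) = 3*x**2 + 4*x + 1.
φ(x) = sin(πx), so φ'(x) = π*cos(π*x).
Note φ(0) = φ(1) = 0, so the boundary term u·φ vanishes.
LHS = ∫_0^1 u(x) φ'(x) dx = ∫_0^1 (π*x^3*cos(π*x) + 2*π*x^2*cos(π*x) + π*x*cos(π*x) - 2*π*cos(π*x)) dx. Term by term:
  ∫_0^1 -2*π*cos(π*x) dx = 0;  ∫_0^1 π*x*cos(π*x) dx = -2/π;  ∫_0^1 π*x^3*cos(π*x) dx = -3/π + 12/π^3;
  ∫_0^1 2*π*x^2*cos(π*x) dx = -4/π.
Sum: 0 − 2/π + -3/π + 12/π^3 − 4/π = -9/π + 12/π^3.
So LHS = -9/π + 12/π^3.
∫_0^1 v(x) φ(x) dx = ∫_0^1 (3*x^2*sin(π*x) + 4*x*sin(π*x) + 4*sin(π*x)) dx. Term by term:
  ∫_0^1 4*sin(π*x) dx = 8/π;  ∫_0^1 3*x^2*sin(π*x) dx = -12/π^3 + 3/π;  ∫_0^1 4*x*sin(π*x) dx = 4/π.
Sum: 8/π + -12/π^3 + 3/π + 4/π = -12/π^3 + 15/π.
So RHS = -∫_0^1 v(x) φ(x) dx = -15/π + 12/π^3.
LHS − RHS = 6/π ≠ 0, so the identity fails.
(For a valid weak derivative the identity must hold for EVERY test function, in particular this one. The failure shows v is NOT the weak derivative of u.)
Correct weak derivative would be u'(x) = 3*x**2 + 4*x + 1.


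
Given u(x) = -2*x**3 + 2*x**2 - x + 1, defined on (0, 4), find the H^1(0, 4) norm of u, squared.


||u||_{H^1}^2 = 1045816/105

The H^1 norm (squared) on an interval (0, L) is
  ||u||_{H^1}^2 = ∫_0^L u(x)^2 dx + ∫_0^L u'(x)^2 dx.
Compute u'(x) = -6*x**2 + 4*x - 1.
Then u(x)^2 = 4*x**6 - 8*x**5 + 8*x**4 - 8*x**3 + 5*x**2 - 2*x + 1 and u'(x)^2 = 36*x**4 - 48*x**3 + 28*x**2 - 8*x + 1.
Integrate each monomial from 0 to 4 using ∫_0^4 c·x^n dx = c·4^(n+1)/(n+1):
  ∫_0^4 u(x)^2 dx = ∫_0^4 (4*x^6 - 8*x^5 + 8*x^4 - 8*x^3 + 5*x^2 - 2*x + 1) dx. Term by term:
    ∫_0^4 4*x^6 dx = 65536/7;  ∫_0^4 -8*x^5 dx = -16384/3;  ∫_0^4 8*x^4 dx = 8192/5;
    ∫_0^4 -8*x^3 dx = -512;  ∫_0^4 5*x^2 dx = 320/3;  ∫_0^4 -2*x dx = -16;
    ∫_0^4 1 dx = 4.
  Sum: 65536/7 − 16384/3 + 8192/5 − 512 + 320/3 − 16 + 4 = 537812/105.
  ∫_0^4 u'(x)^2 dx = ∫_0^4 (36*x^4 - 48*x^3 + 28*x^2 - 8*x + 1) dx. Term by term:
    ∫_0^4 36*x^4 dx = 36864/5;  ∫_0^4 -48*x^3 dx = -3072;  ∫_0^4 28*x^2 dx = 1792/3;
    ∫_0^4 -8*x dx = -64;  ∫_0^4 1 dx = 4.
  Sum: 36864/5 − 3072 + 1792/3 − 64 + 4 = 72572/15.
Adding: ||u||_{H^1}^2 = 537812/105 + 72572/15 = 1045816/105.


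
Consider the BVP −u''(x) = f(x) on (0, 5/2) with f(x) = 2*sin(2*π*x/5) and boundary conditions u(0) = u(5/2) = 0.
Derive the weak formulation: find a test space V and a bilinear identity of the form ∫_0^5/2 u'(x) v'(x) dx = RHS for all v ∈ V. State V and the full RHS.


V = H^1_0(0, 5/2) (so v(0) = v(5/2) = 0); weak form: ∫_0^5/2 u'v' dx = ∫_0^5/2 (2*sin(2*π*x/5)) v dx for all v ∈ V.

Multiply both sides by a test function v and integrate from 0 to 5/2:
  ∫_0^5/2 −u''(x) v(x) dx = ∫_0^5/2 f(x) v(x) dx.
Integrate the LHS by parts once:
  ∫_0^5/2 −u'' v dx = −[u'(x) v(x)]_0^5/2 + ∫_0^5/2 u'(x) v'(x) dx.
Thus ∫_0^5/2 u'(x) v'(x) dx = ∫_0^5/2 f(x) v(x) dx + [u'(x) v(x)]_0^5/2.
Choose V so that boundary terms are either known or forced to vanish.
u is Dirichlet: u(0) = u(5/2) = 0. Let V = H^1_0(0, 5/2); then v(0) = v(5/2) = 0, and [u' v]_0^5/2 = 0.
Weak formulation: find u (satisfying any essential BC) such that ∫_0^5/2 u'(x) v'(x) dx = ∫_0^5/2 f v dx for all v ∈ V.
Substituting f(x) = 2*sin(2*π*x/5), the right-hand side is ∫_0^5/2 (2*sin(2*π*x/5)) v dx.


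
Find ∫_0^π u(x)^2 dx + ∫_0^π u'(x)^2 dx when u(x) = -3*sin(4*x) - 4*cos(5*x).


||u||_{H^1(0,π)}^2 = -1664/3 + 569*π/2

u'(x) = 20*sin(5*x) - 12*cos(4*x).
Expand u² and (u')² and integrate term by term on (0, π), using: for integers n ≥ 1, ∫_0^π sin²(nx) dx = ∫_0^π cos²(nx) dx = π/2; for n ≠ n', ∫_0^π sin(nx)sin(n'x) dx = ∫_0^π cos(nx)cos(n'x) dx = 0; and by product-to-sum, ∫_0^π sin(nx)cos(n'x) dx = ½∫_0^π [sin((n+n')x) + sin((n−n')x)] dx, which is 0 when n+n' is even and 2n/(n²−n'²) when n+n' is odd (it need not vanish on (0, π)).
  u² squared terms: (-4)²·∫cos(5x)² dx = 16·π/2 = 8*π;  (-3)²·∫sin(4x)² dx = 9·π/2 = 9*π/2.
  u² cross terms: 2·(-4)·(-3)·∫cos(5x)·sin(4x) dx = 24·(-8/9) = -64/3.
  So ∫_0^π u² dx = 8*π + 9*π/2 − 64/3 = -64/3 + 25*π/2.
  (u')² squared terms: (-12)²·∫cos(4x)² dx = 144·π/2 = 72*π;  (20)²·∫sin(5x)² dx = 400·π/2 = 200*π.
  (u')² cross terms: 2·(-12)·(20)·∫cos(4x)·sin(5x) dx = -480·(10/9) = -1600/3.
  So ∫_0^π (u')² dx = 72*π + 200*π − 1600/3 = -1600/3 + 272*π.
||u||_{H^1}^2 = (-64/3 + 25*π/2) + (-1600/3 + 272*π) = -1664/3 + 569*π/2.


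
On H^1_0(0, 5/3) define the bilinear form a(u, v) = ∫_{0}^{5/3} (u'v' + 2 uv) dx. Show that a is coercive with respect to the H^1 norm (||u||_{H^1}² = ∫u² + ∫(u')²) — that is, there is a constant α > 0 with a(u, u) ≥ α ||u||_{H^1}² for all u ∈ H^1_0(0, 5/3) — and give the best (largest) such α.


α = 1

Coercivity of a(·,·) on H^1_0(0, 5/3) means a(u, u) ≥ α ||u||_{H^1}² for every u ∈ H^1_0.
The interval has length L = 5/3, and Poincaré/coercivity depend only on L. Here a(u, u) = ∫(u')² + (2)·∫u².
Here c = 2 ≥ 1, so a(u,u) = ∫(u')² + c∫u² ≥ ∫(u')² + ∫u² = ||u||_{H^1}², i.e. α = 1 works. No larger α is possible: a(u,u) ≥ α||u||_{H^1}² means (1−α)∫(u')² ≥ (α−c)∫u², and for the modes u_n = sin(nπ(x−x₀)/L) (x₀ the left endpoint) one has ∫u_n²/∫(u_n')² = (L/(nπ))² → 0, so a(u_n,u_n)/||u_n||_{H^1}² → 1. Hence the optimal constant is α = 1.
Therefore α = 1.


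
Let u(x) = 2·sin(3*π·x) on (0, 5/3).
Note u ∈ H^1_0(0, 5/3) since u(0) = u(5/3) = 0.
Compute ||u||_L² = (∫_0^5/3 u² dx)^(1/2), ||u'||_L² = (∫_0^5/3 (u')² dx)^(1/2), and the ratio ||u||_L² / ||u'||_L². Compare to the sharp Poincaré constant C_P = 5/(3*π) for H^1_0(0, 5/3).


||u||_L² / ||u'||_L² = 1/(3*π) < C_P = 5/(3*π).

u(x) = 2·sin(3*π·x), so u'(x) = 6*π*cos(3*π*x).
Writing u(x) = A·sin(kπx/L) with A = 2 and k = 5, use ∫_0^L sin²(kπx/L) dx = L/2 and ∫_0^L cos²(kπx/L) dx = L/2.
u² = 4·sin²(3*π·x) and (u')² = 36*π^2·cos²(3*π·x), and each of sin², cos² integrates to L/2 = 5/6 over (0, 5/3).
∫_0^5/3 u² dx = 10/3, so ||u||_L² = sqrt(30)/3.
∫_0^5/3 (u')² dx = 30*π^2, so ||u'||_L² = sqrt(30)*π.
Ratio ||u||_L² / ||u'||_L² = 1/(3*π).
Sharp Poincaré constant on H^1_0(0, 5/3) is C_P = L/π = 5/(3*π), achieved by sin(3*π/5·x).
This is the k = 5 harmonic; the ratio L/(kπ) is strictly less than C_P = L/π, consistent with the sharp inequality ||u||_L² ≤ C_P ||u'||_L².


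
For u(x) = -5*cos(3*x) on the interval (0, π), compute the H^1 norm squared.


||u||_{H^1(0,π)}^2 = 125*π

u'(x) = 15*sin(3*x).
Expand u² and (u')² and integrate term by term on (0, π), using: for integers n ≥ 1, ∫_0^π sin²(nx) dx = ∫_0^π cos²(nx) dx = π/2; for n ≠ n', ∫_0^π sin(nx)sin(n'x) dx = ∫_0^π cos(nx)cos(n'x) dx = 0; and by product-to-sum, ∫_0^π sin(nx)cos(n'x) dx = ½∫_0^π [sin((n+n')x) + sin((n−n')x)] dx, which is 0 when n+n' is even and 2n/(n²−n'²) when n+n' is odd (it need not vanish on (0, π)).
  u² squared terms: (-5)²·∫cos(3x)² dx = 25·π/2 = 25*π/2.
  So ∫_0^π u² dx = 25*π/2.
  (u')² squared terms: (15)²·∫sin(3x)² dx = 225·π/2 = 225*π/2.
  So ∫_0^π (u')² dx = 225*π/2.
||u||_{H^1}^2 = (25*π/2) + (225*π/2) = 125*π.


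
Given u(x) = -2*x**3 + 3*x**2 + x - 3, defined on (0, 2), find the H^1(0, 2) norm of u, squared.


||u||_{H^1}^2 = 4432/105

The H^1 norm (squared) on an interval (0, L) is
  ||u||_{H^1}^2 = ∫_0^L u(x)^2 dx + ∫_0^L u'(x)^2 dx.
Compute u'(x) = -6*x**2 + 6*x + 1.
Then u(x)^2 = 4*x**6 - 12*x**5 + 5*x**4 + 18*x**3 - 17*x**2 - 6*x + 9 and u'(x)^2 = 36*x**4 - 72*x**3 + 24*x**2 + 12*x + 1.
Integrate each monomial from 0 to 2 using ∫_0^2 c·x^n dx = c·2^(n+1)/(n+1):
  ∫_0^2 u(x)^2 dx = ∫_0^2 (4*x^6 - 12*x^5 + 5*x^4 + 18*x^3 - 17*x^2 - 6*x + 9) dx. Term by term:
    ∫_0^2 4*x^6 dx = 512/7;  ∫_0^2 -12*x^5 dx = -128;  ∫_0^2 5*x^4 dx = 32;
    ∫_0^2 18*x^3 dx = 72;  ∫_0^2 -17*x^2 dx = -136/3;  ∫_0^2 -6*x dx = -12;
    ∫_0^2 9 dx = 18.
  Sum: 512/7 − 128 + 32 + 72 − 136/3 − 12 + 18 = 206/21.
  ∫_0^2 u'(x)^2 dx = ∫_0^2 (36*x^4 - 72*x^3 + 24*x^2 + 12*x + 1) dx. Term by term:
    ∫_0^2 36*x^4 dx = 1152/5;  ∫_0^2 -72*x^3 dx = -288;  ∫_0^2 24*x^2 dx = 64;
    ∫_0^2 12*x dx = 24;  ∫_0^2 1 dx = 2.
  Sum: 1152/5 − 288 + 64 + 24 + 2 = 162/5.
Adding: ||u||_{H^1}^2 = 206/21 + 162/5 = 4432/105.


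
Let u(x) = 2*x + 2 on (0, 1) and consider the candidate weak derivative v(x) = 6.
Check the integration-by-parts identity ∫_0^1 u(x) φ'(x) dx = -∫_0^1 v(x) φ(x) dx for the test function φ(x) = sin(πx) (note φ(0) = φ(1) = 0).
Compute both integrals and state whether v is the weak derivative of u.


LHS = -4/π, RHS = -12/π. No, v is not the weak derivative of u.

u(x) = 2*x + 2, classical derivative u'(x) = 2.
φ(x) = sin(πx), so φ'(x) = π*cos(π*x).
Note φ(0) = φ(1) = 0, so the boundary term u·φ vanishes.
LHS = ∫_0^1 u(x) φ'(x) dx = ∫_0^1 (2*π*x*cos(π*x) + 2*π*cos(π*x)) dx. Term by term:
  ∫_0^1 2*π*cos(π*x) dx = 0;  ∫_0^1 2*π*x*cos(π*x) dx = -4/π.
Sum: 0 − 4/π = -4/π.
So LHS = -4/π.
∫_0^1 v(x) φ(x) dx = ∫_0^1 (6*sin(π*x)) dx. Term by term:
  ∫_0^1 6*sin(π*x) dx = 12/π.
So RHS = -∫_0^1 v(x) φ(x) dx = -12/π.
LHS − RHS = 8/π ≠ 0, so the identity fails.
(For a valid weak derivative the identity must hold for EVERY test function, in particular this one. The failure shows v is NOT the weak derivative of u.)
Correct weak derivative would be u'(x) = 2.


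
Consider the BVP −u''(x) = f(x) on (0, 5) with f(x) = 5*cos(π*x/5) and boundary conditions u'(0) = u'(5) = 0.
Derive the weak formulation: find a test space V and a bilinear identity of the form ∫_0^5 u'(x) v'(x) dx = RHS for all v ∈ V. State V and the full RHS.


V = H^1(0, 5) (no boundary constraint on v; u is determined up to an additive constant); weak form: ∫_0^5 u'v' dx = ∫_0^5 (5*cos(π*x/5)) v dx for all v ∈ V.

Multiply both sides by a test function v and integrate from 0 to 5:
  ∫_0^5 −u''(x) v(x) dx = ∫_0^5 f(x) v(x) dx.
Integrate the LHS by parts once:
  ∫_0^5 −u'' v dx = −[u'(x) v(x)]_0^5 + ∫_0^5 u'(x) v'(x) dx.
Thus ∫_0^5 u'(x) v'(x) dx = ∫_0^5 f(x) v(x) dx + [u'(x) v(x)]_0^5.
Choose V so that boundary terms are either known or forced to vanish.
u has homogeneous Neumann: u'(0) = u'(5) = 0. So [u' v]_0^5 = 0·v(5) − 0·v(0) = 0 for any v; take V = H^1(0, 5).
Weak formulation: find u (satisfying any essential BC) such that ∫_0^5 u'(x) v'(x) dx = ∫_0^5 f v dx for all v ∈ V (homogeneous Neumann, so boundary terms vanish).
Substituting f(x) = 5*cos(π*x/5), the right-hand side is ∫_0^5 (5*cos(π*x/5)) v dx.
Compatibility check (pure Neumann): taking v ≡ 1 ∈ V gives 0 = ∫_0^5 f dx + (0) − (0), i.e. ∫_0^5 f dx must equal u'(0) − u'(5) = 0. Indeed ∫_0^5 (5*cos(π*x/5)) dx = 0, so the data are compatible. The solution is then unique only up to an additive constant (fix it e.g. by requiring ∫_0^5 u dx = 0).


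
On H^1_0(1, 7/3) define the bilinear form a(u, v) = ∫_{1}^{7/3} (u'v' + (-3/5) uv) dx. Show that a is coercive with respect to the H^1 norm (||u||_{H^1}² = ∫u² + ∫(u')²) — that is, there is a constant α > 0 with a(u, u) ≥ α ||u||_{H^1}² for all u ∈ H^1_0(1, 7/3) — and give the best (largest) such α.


α = 3*(-16 + 15*π^2)/(5*(16 + 9*π^2))

Coercivity of a(·,·) on H^1_0(1, 7/3) means a(u, u) ≥ α ||u||_{H^1}² for every u ∈ H^1_0.
The interval has length L = 4/3, and Poincaré/coercivity depend only on L. Here a(u, u) = ∫(u')² + (-3/5)·∫u².
Here c = -3/5 < 0 with |c| < (π/L)² = 9*π^2/16, so coercivity still holds. The condition a(u,u) ≥ α||u||_{H^1}² reads (1−α)∫(u')² ≥ (α−c)∫u². Any admissible α is ≤ 1 (rapidly oscillating u have ∫u²/∫(u')² → 0), and α = 1 would force 0 ≥ (1−c)∫u², impossible since c < 1; so 1−α > 0. By the sharp Poincaré inequality on H^1_0 of an interval of length L, ∫(u')² ≥ (π/L)²∫u² with equality for the first sine mode sin(π(x−x₀)/L) (x₀ the left endpoint), so the inequality holds for all u iff (1−α)(π/L)² ≥ α − c, i.e. α ≤ ((π/L)² + c)/((π/L)² + 1) = (1 + c(L/π)²)/(1 + (L/π)²). (Direct route, valid since c ≤ 0: Poincaré gives c∫u² ≥ c(L/π)²∫(u')², so a(u,u) ≥ (1 + c(L/π)²)∫(u')², while ||u||_{H^1}² ≤ (1 + (L/π)²)∫(u')²; dividing yields the same α.) With (π/L)² = 9*π^2/16 and c = -3/5, the largest admissible constant is α = ((π/L)² + c)/((π/L)² + 1).
Simplifying, α = 3*(-16 + 15*π^2)/(5*(16 + 9*π^2)).


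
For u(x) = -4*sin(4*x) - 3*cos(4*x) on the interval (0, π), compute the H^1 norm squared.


||u||_{H^1(0,π)}^2 = 425*π/2

u'(x) = 12*sin(4*x) - 16*cos(4*x).
Expand u² and (u')² and integrate term by term on (0, π), using: for integers n ≥ 1, ∫_0^π sin²(nx) dx = ∫_0^π cos²(nx) dx = π/2; for n ≠ n', ∫_0^π sin(nx)sin(n'x) dx = ∫_0^π cos(nx)cos(n'x) dx = 0; and by product-to-sum, ∫_0^π sin(nx)cos(n'x) dx = ½∫_0^π [sin((n+n')x) + sin((n−n')x)] dx, which is 0 when n+n' is even and 2n/(n²−n'²) when n+n' is odd (it need not vanish on (0, π)).
  u² squared terms: (-4)²·∫sin(4x)² dx = 16·π/2 = 8*π;  (-3)²·∫cos(4x)² dx = 9·π/2 = 9*π/2.
  u² cross terms: 2·(-4)·(-3)·∫sin(4x)·cos(4x) dx = 24·(0) = 0.
  So ∫_0^π u² dx = 8*π + 9*π/2 + 0 = 25*π/2.
  (u')² squared terms: (-16)²·∫cos(4x)² dx = 256·π/2 = 128*π;  (12)²·∫sin(4x)² dx = 144·π/2 = 72*π.
  (u')² cross terms: 2·(-16)·(12)·∫cos(4x)·sin(4x) dx = -384·(0) = 0.
  So ∫_0^π (u')² dx = 128*π + 72*π + 0 = 200*π.
||u||_{H^1}^2 = (25*π/2) + (200*π) = 425*π/2.


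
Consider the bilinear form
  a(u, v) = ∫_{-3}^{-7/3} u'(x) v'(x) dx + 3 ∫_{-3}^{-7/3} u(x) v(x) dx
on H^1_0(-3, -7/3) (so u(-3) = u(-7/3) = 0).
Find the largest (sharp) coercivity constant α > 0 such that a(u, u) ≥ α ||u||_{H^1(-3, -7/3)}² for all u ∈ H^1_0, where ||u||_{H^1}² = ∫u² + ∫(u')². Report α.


α = 1

Coercivity of a(·,·) on H^1_0(-3, -7/3) means a(u, u) ≥ α ||u||_{H^1}² for every u ∈ H^1_0.
The interval has length L = 2/3, and Poincaré/coercivity depend only on L. Here a(u, u) = ∫(u')² + (3)·∫u².
Here c = 3 ≥ 1, so a(u,u) = ∫(u')² + c∫u² ≥ ∫(u')² + ∫u² = ||u||_{H^1}², i.e. α = 1 works. No larger α is possible: a(u,u) ≥ α||u||_{H^1}² means (1−α)∫(u')² ≥ (α−c)∫u², and for the modes u_n = sin(nπ(x−x₀)/L) (x₀ the left endpoint) one has ∫u_n²/∫(u_n')² = (L/(nπ))² → 0, so a(u_n,u_n)/||u_n||_{H^1}² → 1. Hence the optimal constant is α = 1.
Therefore α = 1.


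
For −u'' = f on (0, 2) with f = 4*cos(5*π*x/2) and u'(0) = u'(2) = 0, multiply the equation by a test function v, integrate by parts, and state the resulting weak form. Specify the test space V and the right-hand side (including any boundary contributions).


V = H^1(0, 2) (no boundary constraint on v; u is determined up to an additive constant); weak form: ∫_0^2 u'v' dx = ∫_0^2 (4*cos(5*π*x/2)) v dx for all v ∈ V.

Multiply both sides by a test function v and integrate from 0 to 2:
  ∫_0^2 −u''(x) v(x) dx = ∫_0^2 f(x) v(x) dx.
Integrate the LHS by parts once:
  ∫_0^2 −u'' v dx = −[u'(x) v(x)]_0^2 + ∫_0^2 u'(x) v'(x) dx.
Thus ∫_0^2 u'(x) v'(x) dx = ∫_0^2 f(x) v(x) dx + [u'(x) v(x)]_0^2.
Choose V so that boundary terms are either known or forced to vanish.
u has homogeneous Neumann: u'(0) = u'(2) = 0. So [u' v]_0^2 = 0·v(2) − 0·v(0) = 0 for any v; take V = H^1(0, 2).
Weak formulation: find u (satisfying any essential BC) such that ∫_0^2 u'(x) v'(x) dx = ∫_0^2 f v dx for all v ∈ V (homogeneous Neumann, so boundary terms vanish).
Substituting f(x) = 4*cos(5*π*x/2), the right-hand side is ∫_0^2 (4*cos(5*π*x/2)) v dx.
Compatibility check (pure Neumann): taking v ≡ 1 ∈ V gives 0 = ∫_0^2 f dx + (0) − (0), i.e. ∫_0^2 f dx must equal u'(0) − u'(2) = 0. Indeed ∫_0^2 (4*cos(5*π*x/2)) dx = 0, so the data are compatible. The solution is then unique only up to an additive constant (fix it e.g. by requiring ∫_0^2 u dx = 0).


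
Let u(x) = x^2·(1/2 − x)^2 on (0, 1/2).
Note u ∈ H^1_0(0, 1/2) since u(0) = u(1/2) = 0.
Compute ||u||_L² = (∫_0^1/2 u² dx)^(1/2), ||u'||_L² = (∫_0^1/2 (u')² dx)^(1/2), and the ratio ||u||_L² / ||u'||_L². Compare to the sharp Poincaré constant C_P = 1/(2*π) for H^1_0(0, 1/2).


||u||_L² / ||u'||_L² = sqrt(3)/12 < C_P = 1/(2*π).

u(x) = x^2·(1/2 − x)^2, so u'(x) = x*(2*x - 1)*(4*x - 1)/2.
u(x) = x^2·(1/2 − x)^2 vanishes at x = 0 and x = 1/2, so u ∈ H^1_0(0, 1/2). Differentiate via the product rule and integrate the resulting polynomials term by term.
  ∫_0^1/2 u² dx = ∫_0^1/2 (x^8 - 2*x^7 + 3*x^6/2 - x^5/2 + x^4/16) dx. Term by term:
    ∫_0^1/2 x^8 dx = 1/4608;  ∫_0^1/2 -2*x^7 dx = -1/1024;  ∫_0^1/2 3*x^6/2 dx = 3/1792;
    ∫_0^1/2 -x^5/2 dx = -1/768;  ∫_0^1/2 x^4/16 dx = 1/2560.
  Sum: 1/4608 − 1/1024 + 3/1792 − 1/768 + 1/2560 = 1/322560.
  ∫_0^1/2 (u')² dx = ∫_0^1/2 (16*x^6 - 24*x^5 + 13*x^4 - 3*x^3 + x^2/4) dx. Term by term:
    ∫_0^1/2 16*x^6 dx = 1/56;  ∫_0^1/2 -24*x^5 dx = -1/16;  ∫_0^1/2 13*x^4 dx = 13/160;
    ∫_0^1/2 -3*x^3 dx = -3/64;  ∫_0^1/2 x^2/4 dx = 1/96.
  Sum: 1/56 − 1/16 + 13/160 − 3/64 + 1/96 = 1/6720.
∫_0^1/2 u² dx = 1/322560, so ||u||_L² = sqrt(35)/3360.
∫_0^1/2 (u')² dx = 1/6720, so ||u'||_L² = sqrt(105)/840.
Ratio ||u||_L² / ||u'||_L² = sqrt(3)/12.
Sharp Poincaré constant on H^1_0(0, 1/2) is C_P = L/π = 1/(2*π), achieved by sin(2*π·x).
A polynomial bump cannot attain the sharp Poincaré constant (only the first sine eigenfunction does), so the ratio is strictly less than C_P, consistent with ||u||_L² ≤ C_P ||u'||_L².


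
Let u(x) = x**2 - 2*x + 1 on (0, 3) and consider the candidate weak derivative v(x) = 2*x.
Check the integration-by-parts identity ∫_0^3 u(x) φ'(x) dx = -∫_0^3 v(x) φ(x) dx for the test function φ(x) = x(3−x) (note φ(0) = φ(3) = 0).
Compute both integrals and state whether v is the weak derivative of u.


LHS = -9/2, RHS = -27/2. No, v is not the weak derivative of u.

u(x) = x**2 - 2*x + 1, classical derivative u'(x) = 2*x - 2.
φ(x) = x(3−x), so φ'(x) = 3 - 2*x.
Note φ(0) = φ(3) = 0, so the boundary term u·φ vanishes.
LHS = ∫_0^3 u(x) φ'(x) dx = ∫_0^3 (-2*x^3 + 7*x^2 - 8*x + 3) dx. Term by term:
  ∫_0^3 -2*x^3 dx = -81/2;  ∫_0^3 7*x^2 dx = 63;  ∫_0^3 -8*x dx = -36;
  ∫_0^3 3 dx = 9.
Sum: -81/2 + 63 − 36 + 9 = -9/2.
So LHS = -9/2.
∫_0^3 v(x) φ(x) dx = ∫_0^3 (-2*x^3 + 6*x^2) dx. Term by term:
  ∫_0^3 -2*x^3 dx = -81/2;  ∫_0^3 6*x^2 dx = 54.
Sum: -81/2 + 54 = 27/2.
So RHS = -∫_0^3 v(x) φ(x) dx = -27/2.
LHS − RHS = 9 ≠ 0, so the identity fails.
(For a valid weak derivative the identity must hold for EVERY test function, in particular this one. The failure shows v is NOT the weak derivative of u.)
Correct weak derivative would be u'(x) = 2*x - 2.


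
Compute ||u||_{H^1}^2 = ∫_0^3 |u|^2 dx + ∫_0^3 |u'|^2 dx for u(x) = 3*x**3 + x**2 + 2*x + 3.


||u||_{H^1}^2 = 690393/70

The H^1 norm (squared) on an interval (0, L) is
  ||u||_{H^1}^2 = ∫_0^L u(x)^2 dx + ∫_0^L u'(x)^2 dx.
Compute u'(x) = 9*x**2 + 2*x + 2.
Then u(x)^2 = 9*x**6 + 6*x**5 + 13*x**4 + 22*x**3 + 10*x**2 + 12*x + 9 and u'(x)^2 = 81*x**4 + 36*x**3 + 40*x**2 + 8*x + 4.
Integrate each monomial from 0 to 3 using ∫_0^3 c·x^n dx = c·3^(n+1)/(n+1):
  ∫_0^3 u(x)^2 dx = ∫_0^3 (9*x^6 + 6*x^5 + 13*x^4 + 22*x^3 + 10*x^2 + 12*x + 9) dx. Term by term:
    ∫_0^3 9*x^6 dx = 19683/7;  ∫_0^3 6*x^5 dx = 729;  ∫_0^3 13*x^4 dx = 3159/5;
    ∫_0^3 22*x^3 dx = 891/2;  ∫_0^3 10*x^2 dx = 90;  ∫_0^3 12*x dx = 54;
    ∫_0^3 9 dx = 27.
  Sum: 19683/7 + 729 + 3159/5 + 891/2 + 90 + 54 + 27 = 335241/70.
  ∫_0^3 u'(x)^2 dx = ∫_0^3 (81*x^4 + 36*x^3 + 40*x^2 + 8*x + 4) dx. Term by term:
    ∫_0^3 81*x^4 dx = 19683/5;  ∫_0^3 36*x^3 dx = 729;  ∫_0^3 40*x^2 dx = 360;
    ∫_0^3 8*x dx = 36;  ∫_0^3 4 dx = 12.
  Sum: 19683/5 + 729 + 360 + 36 + 12 = 25368/5.
Adding: ||u||_{H^1}^2 = 335241/70 + 25368/5 = 690393/70.


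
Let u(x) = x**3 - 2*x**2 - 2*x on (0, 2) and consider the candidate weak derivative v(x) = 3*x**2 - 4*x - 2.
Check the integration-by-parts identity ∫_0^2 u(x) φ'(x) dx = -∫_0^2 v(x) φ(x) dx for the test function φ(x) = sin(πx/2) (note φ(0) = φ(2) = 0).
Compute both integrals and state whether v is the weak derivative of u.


LHS = 96/π^3, RHS = 96/π^3. Yes, v = u' weakly.

u(x) = x**3 - 2*x**2 - 2*x, classical derivative u'(x) = 3*x**2 - 4*x - 2.
φ(x) = sin(πx/2), so φ'(x) = π*cos(π*x/2)/2.
Note φ(0) = φ(2) = 0, so the boundary term u·φ vanishes.
LHS = ∫_0^2 u(x) φ'(x) dx = ∫_0^2 (π*x^3*cos(π*x/2)/2 - π*x^2*cos(π*x/2) - π*x*cos(π*x/2)) dx. Term by term:
  ∫_0^2 π*x^3*cos(π*x/2)/2 dx = -24/π + 96/π^3;  ∫_0^2 -π*x*cos(π*x/2) dx = 8/π;  ∫_0^2 -π*x^2*cos(π*x/2) dx = 16/π.
Sum: -24/π + 96/π^3 + 8/π + 16/π = 96/π^3.
So LHS = 96/π^3.
∫_0^2 v(x) φ(x) dx = ∫_0^2 (3*x^2*sin(π*x/2) - 4*x*sin(π*x/2) - 2*sin(π*x/2)) dx. Term by term:
  ∫_0^2 -2*sin(π*x/2) dx = -8/π;  ∫_0^2 -4*x*sin(π*x/2) dx = -16/π;  ∫_0^2 3*x^2*sin(π*x/2) dx = -96/π^3 + 24/π.
Sum: -8/π − 16/π + -96/π^3 + 24/π = -96/π^3.
So RHS = -∫_0^2 v(x) φ(x) dx = 96/π^3.
LHS = RHS, so the identity holds for this test φ.
Moreover u is smooth here and v(x) = u'(x) = 3*x**2 - 4*x - 2 pointwise, so the identity holds for every test function. Hence v is the weak derivative of u.


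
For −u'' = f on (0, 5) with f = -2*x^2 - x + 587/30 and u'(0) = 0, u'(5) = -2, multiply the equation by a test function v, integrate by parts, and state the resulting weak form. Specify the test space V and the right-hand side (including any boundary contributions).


V = H^1(0, 5) (v unrestricted at boundary; u is determined up to an additive constant); weak form: ∫_0^5 u'v' dx = ∫_0^5 (-2*x^2 - x + 587/30) v dx − 2·v(5) for all v ∈ V.

Multiply both sides by a test function v and integrate from 0 to 5:
  ∫_0^5 −u''(x) v(x) dx = ∫_0^5 f(x) v(x) dx.
Integrate the LHS by parts once:
  ∫_0^5 −u'' v dx = −[u'(x) v(x)]_0^5 + ∫_0^5 u'(x) v'(x) dx.
Thus ∫_0^5 u'(x) v'(x) dx = ∫_0^5 f(x) v(x) dx + [u'(x) v(x)]_0^5.
Choose V so that boundary terms are either known or forced to vanish.
u has inhomogeneous Neumann u'(0) = 0, u'(5) = -2. [u' v]_0^5 = (-2)·v(5) − (0)·v(0) = − 2·v(5). Take V = H^1(0, 5); boundary term becomes part of RHS.
Weak formulation: find u (satisfying any essential BC) such that ∫_0^5 u'(x) v'(x) dx = ∫_0^5 f v dx − 2·v(5) for all v ∈ V (Neumann data are natural BCs: they enter the RHS as boundary terms).
Substituting f(x) = -2*x^2 - x + 587/30, the right-hand side is ∫_0^5 (-2*x^2 - x + 587/30) v dx − 2·v(5).
Compatibility check (pure Neumann): taking v ≡ 1 ∈ V gives 0 = ∫_0^5 f dx + (-2) − (0), i.e. ∫_0^5 f dx must equal u'(0) − u'(5) = 2. Indeed ∫_0^5 (-2*x^2 - x + 587/30) dx = 2, so the data are compatible. The solution is then unique only up to an additive constant (fix it e.g. by requiring ∫_0^5 u dx = 0).


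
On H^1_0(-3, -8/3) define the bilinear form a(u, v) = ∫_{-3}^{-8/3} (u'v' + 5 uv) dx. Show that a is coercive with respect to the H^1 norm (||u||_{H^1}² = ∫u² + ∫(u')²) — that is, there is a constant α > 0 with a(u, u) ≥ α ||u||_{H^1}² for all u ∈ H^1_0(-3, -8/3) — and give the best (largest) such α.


α = 1

Coercivity of a(·,·) on H^1_0(-3, -8/3) means a(u, u) ≥ α ||u||_{H^1}² for every u ∈ H^1_0.
The interval has length L = 1/3, and Poincaré/coercivity depend only on L. Here a(u, u) = ∫(u')² + (5)·∫u².
Here c = 5 ≥ 1, so a(u,u) = ∫(u')² + c∫u² ≥ ∫(u')² + ∫u² = ||u||_{H^1}², i.e. α = 1 works. No larger α is possible: a(u,u) ≥ α||u||_{H^1}² means (1−α)∫(u')² ≥ (α−c)∫u², and for the modes u_n = sin(nπ(x−x₀)/L) (x₀ the left endpoint) one has ∫u_n²/∫(u_n')² = (L/(nπ))² → 0, so a(u_n,u_n)/||u_n||_{H^1}² → 1. Hence the optimal constant is α = 1.
Therefore α = 1.


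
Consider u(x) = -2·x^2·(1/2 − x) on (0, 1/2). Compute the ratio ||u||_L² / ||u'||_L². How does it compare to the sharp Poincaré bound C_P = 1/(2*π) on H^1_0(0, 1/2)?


||u||_L² / ||u'||_L² = sqrt(14)/28 < C_P = 1/(2*π).

u(x) = -2·x^2·(1/2 − x), so u'(x) = 2*x*(3*x - 1).
u(x) = -2·x^2·(1/2 − x) vanishes at x = 0 and x = 1/2, so u ∈ H^1_0(0, 1/2). Differentiate via the product rule and integrate the resulting polynomials term by term.
  ∫_0^1/2 u² dx = ∫_0^1/2 (4*x^6 - 4*x^5 + x^4) dx. Term by term:
    ∫_0^1/2 4*x^6 dx = 1/224;  ∫_0^1/2 -4*x^5 dx = -1/96;  ∫_0^1/2 x^4 dx = 1/160.
  Sum: 1/224 − 1/96 + 1/160 = 1/3360.
  ∫_0^1/2 (u')² dx = ∫_0^1/2 (36*x^4 - 24*x^3 + 4*x^2) dx. Term by term:
    ∫_0^1/2 36*x^4 dx = 9/40;  ∫_0^1/2 -24*x^3 dx = -3/8;  ∫_0^1/2 4*x^2 dx = 1/6.
  Sum: 9/40 − 3/8 + 1/6 = 1/60.
∫_0^1/2 u² dx = 1/3360, so ||u||_L² = sqrt(210)/840.
∫_0^1/2 (u')² dx = 1/60, so ||u'||_L² = sqrt(15)/30.
Ratio ||u||_L² / ||u'||_L² = sqrt(14)/28.
Sharp Poincaré constant on H^1_0(0, 1/2) is C_P = L/π = 1/(2*π), achieved by sin(2*π·x).
A polynomial bump cannot attain the sharp Poincaré constant (only the first sine eigenfunction does), so the ratio is strictly less than C_P, consistent with ||u||_L² ≤ C_P ||u'||_L².


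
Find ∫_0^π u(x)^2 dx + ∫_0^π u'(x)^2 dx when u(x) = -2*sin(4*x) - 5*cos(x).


||u||_{H^1(0,π)}^2 = 64/3 + 59*π

u'(x) = 5*sin(x) - 8*cos(4*x).
Expand u² and (u')² and integrate term by term on (0, π), using: for integers n ≥ 1, ∫_0^π sin²(nx) dx = ∫_0^π cos²(nx) dx = π/2; for n ≠ n', ∫_0^π sin(nx)sin(n'x) dx = ∫_0^π cos(nx)cos(n'x) dx = 0; and by product-to-sum, ∫_0^π sin(nx)cos(n'x) dx = ½∫_0^π [sin((n+n')x) + sin((n−n')x)] dx, which is 0 when n+n' is even and 2n/(n²−n'²) when n+n' is odd (it need not vanish on (0, π)).
  u² squared terms: (-5)²·∫cos(x)² dx = 25·π/2 = 25*π/2;  (-2)²·∫sin(4x)² dx = 4·π/2 = 2*π.
  u² cross terms: 2·(-5)·(-2)·∫cos(x)·sin(4x) dx = 20·(8/15) = 32/3.
  So ∫_0^π u² dx = 25*π/2 + 2*π + 32/3 = 32/3 + 29*π/2.
  (u')² squared terms: (-8)²·∫cos(4x)² dx = 64·π/2 = 32*π;  (5)²·∫sin(x)² dx = 25·π/2 = 25*π/2.
  (u')² cross terms: 2·(-8)·(5)·∫cos(4x)·sin(x) dx = -80·(-2/15) = 32/3.
  So ∫_0^π (u')² dx = 32*π + 25*π/2 + 32/3 = 32/3 + 89*π/2.
||u||_{H^1}^2 = (32/3 + 29*π/2) + (32/3 + 89*π/2) = 64/3 + 59*π.


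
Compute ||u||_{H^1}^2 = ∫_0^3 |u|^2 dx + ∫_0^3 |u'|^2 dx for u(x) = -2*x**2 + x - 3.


||u||_{H^1}^2 = 1707/5

The H^1 norm (squared) on an interval (0, L) is
  ||u||_{H^1}^2 = ∫_0^L u(x)^2 dx + ∫_0^L u'(x)^2 dx.
Compute u'(x) = 1 - 4*x.
Then u(x)^2 = 4*x**4 - 4*x**3 + 13*x**2 - 6*x + 9 and u'(x)^2 = 16*x**2 - 8*x + 1.
Integrate each monomial from 0 to 3 using ∫_0^3 c·x^n dx = c·3^(n+1)/(n+1):
  ∫_0^3 u(x)^2 dx = ∫_0^3 (4*x^4 - 4*x^3 + 13*x^2 - 6*x + 9) dx. Term by term:
    ∫_0^3 4*x^4 dx = 972/5;  ∫_0^3 -4*x^3 dx = -81;  ∫_0^3 13*x^2 dx = 117;
    ∫_0^3 -6*x dx = -27;  ∫_0^3 9 dx = 27.
  Sum: 972/5 − 81 + 117 − 27 + 27 = 1152/5.
  ∫_0^3 u'(x)^2 dx = ∫_0^3 (16*x^2 - 8*x + 1) dx. Term by term:
    ∫_0^3 16*x^2 dx = 144;  ∫_0^3 -8*x dx = -36;  ∫_0^3 1 dx = 3.
  Sum: 144 − 36 + 3 = 111.
Adding: ||u||_{H^1}^2 = 1152/5 + 111 = 1707/5.


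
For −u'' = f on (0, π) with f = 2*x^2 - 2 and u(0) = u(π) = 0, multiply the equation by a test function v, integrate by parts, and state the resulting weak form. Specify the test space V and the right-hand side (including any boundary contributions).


V = H^1_0(0, π) (so v(0) = v(π) = 0); weak form: ∫_0^π u'v' dx = ∫_0^π (2*x^2 - 2) v dx for all v ∈ V.

Multiply both sides by a test function v and integrate from 0 to π:
  ∫_0^π −u''(x) v(x) dx = ∫_0^π f(x) v(x) dx.
Integrate the LHS by parts once:
  ∫_0^π −u'' v dx = −[u'(x) v(x)]_0^π + ∫_0^π u'(x) v'(x) dx.
Thus ∫_0^π u'(x) v'(x) dx = ∫_0^π f(x) v(x) dx + [u'(x) v(x)]_0^π.
Choose V so that boundary terms are either known or forced to vanish.
u is Dirichlet: u(0) = u(π) = 0. Let V = H^1_0(0, π); then v(0) = v(π) = 0, and [u' v]_0^π = 0.
Weak formulation: find u (satisfying any essential BC) such that ∫_0^π u'(x) v'(x) dx = ∫_0^π f v dx for all v ∈ V.
Substituting f(x) = 2*x^2 - 2, the right-hand side is ∫_0^π (2*x^2 - 2) v dx.


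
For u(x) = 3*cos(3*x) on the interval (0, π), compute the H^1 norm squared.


||u||_{H^1(0,π)}^2 = 45*π

u'(x) = -9*sin(3*x).
Expand u² and (u')² and integrate term by term on (0, π), using: for integers n ≥ 1, ∫_0^π sin²(nx) dx = ∫_0^π cos²(nx) dx = π/2; for n ≠ n', ∫_0^π sin(nx)sin(n'x) dx = ∫_0^π cos(nx)cos(n'x) dx = 0; and by product-to-sum, ∫_0^π sin(nx)cos(n'x) dx = ½∫_0^π [sin((n+n')x) + sin((n−n')x)] dx, which is 0 when n+n' is even and 2n/(n²−n'²) when n+n' is odd (it need not vanish on (0, π)).
  u² squared terms: (3)²·∫cos(3x)² dx = 9·π/2 = 9*π/2.
  So ∫_0^π u² dx = 9*π/2.
  (u')² squared terms: (-9)²·∫sin(3x)² dx = 81·π/2 = 81*π/2.
  So ∫_0^π (u')² dx = 81*π/2.
||u||_{H^1}^2 = (9*π/2) + (81*π/2) = 45*π.


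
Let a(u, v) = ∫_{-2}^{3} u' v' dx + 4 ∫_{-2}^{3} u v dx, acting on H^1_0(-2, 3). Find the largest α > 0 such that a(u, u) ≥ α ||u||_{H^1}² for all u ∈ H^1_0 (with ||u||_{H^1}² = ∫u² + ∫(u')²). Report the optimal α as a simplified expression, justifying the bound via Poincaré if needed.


α = 1

Coercivity of a(·,·) on H^1_0(-2, 3) means a(u, u) ≥ α ||u||_{H^1}² for every u ∈ H^1_0.
The interval has length L = 5, and Poincaré/coercivity depend only on L. Here a(u, u) = ∫(u')² + (4)·∫u².
Here c = 4 ≥ 1, so a(u,u) = ∫(u')² + c∫u² ≥ ∫(u')² + ∫u² = ||u||_{H^1}², i.e. α = 1 works. No larger α is possible: a(u,u) ≥ α||u||_{H^1}² means (1−α)∫(u')² ≥ (α−c)∫u², and for the modes u_n = sin(nπ(x−x₀)/L) (x₀ the left endpoint) one has ∫u_n²/∫(u_n')² = (L/(nπ))² → 0, so a(u_n,u_n)/||u_n||_{H^1}² → 1. Hence the optimal constant is α = 1.
Therefore α = 1.


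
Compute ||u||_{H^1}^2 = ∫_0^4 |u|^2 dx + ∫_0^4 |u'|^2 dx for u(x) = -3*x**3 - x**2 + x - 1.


||u||_{H^1}^2 = 4516184/105

The H^1 norm (squared) on an interval (0, L) is
  ||u||_{H^1}^2 = ∫_0^L u(x)^2 dx + ∫_0^L u'(x)^2 dx.
Compute u'(x) = -9*x**2 - 2*x + 1.
Then u(x)^2 = 9*x**6 + 6*x**5 - 5*x**4 + 4*x**3 + 3*x**2 - 2*x + 1 and u'(x)^2 = 81*x**4 + 36*x**3 - 14*x**2 - 4*x + 1.
Integrate each monomial from 0 to 4 using ∫_0^4 c·x^n dx = c·4^(n+1)/(n+1):
  ∫_0^4 u(x)^2 dx = ∫_0^4 (9*x^6 + 6*x^5 - 5*x^4 + 4*x^3 + 3*x^2 - 2*x + 1) dx. Term by term:
    ∫_0^4 9*x^6 dx = 147456/7;  ∫_0^4 6*x^5 dx = 4096;  ∫_0^4 -5*x^4 dx = -1024;
    ∫_0^4 4*x^3 dx = 256;  ∫_0^4 3*x^2 dx = 64;  ∫_0^4 -2*x dx = -16;
    ∫_0^4 1 dx = 4.
  Sum: 147456/7 + 4096 − 1024 + 256 + 64 − 16 + 4 = 171116/7.
  ∫_0^4 u'(x)^2 dx = ∫_0^4 (81*x^4 + 36*x^3 - 14*x^2 - 4*x + 1) dx. Term by term:
    ∫_0^4 81*x^4 dx = 82944/5;  ∫_0^4 36*x^3 dx = 2304;  ∫_0^4 -14*x^2 dx = -896/3;
    ∫_0^4 -4*x dx = -32;  ∫_0^4 1 dx = 4.
  Sum: 82944/5 + 2304 − 896/3 − 32 + 4 = 278492/15.
Adding: ||u||_{H^1}^2 = 171116/7 + 278492/15 = 4516184/105.
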